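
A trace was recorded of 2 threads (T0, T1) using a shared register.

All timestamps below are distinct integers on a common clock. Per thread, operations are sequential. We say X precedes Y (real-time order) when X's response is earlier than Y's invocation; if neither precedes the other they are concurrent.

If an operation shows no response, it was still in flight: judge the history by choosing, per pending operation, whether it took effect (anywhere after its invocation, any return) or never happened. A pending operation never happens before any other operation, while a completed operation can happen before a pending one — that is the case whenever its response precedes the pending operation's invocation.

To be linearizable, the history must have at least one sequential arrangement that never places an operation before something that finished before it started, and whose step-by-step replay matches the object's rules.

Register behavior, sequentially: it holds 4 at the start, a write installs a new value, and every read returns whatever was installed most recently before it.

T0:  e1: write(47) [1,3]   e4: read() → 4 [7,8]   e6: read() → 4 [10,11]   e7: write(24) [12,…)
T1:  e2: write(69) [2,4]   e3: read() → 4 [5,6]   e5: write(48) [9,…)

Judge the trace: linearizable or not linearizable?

not linearizable

the violation lands at event 6, e3's response at time 6: events 1..5 linearize, events 1..6 do not
all 2 real-time-respecting orders fail — 3 completed register operations, no legal replay
for example e1, e2, e3 fails at step 3: e3 read() → 4 is not legal there
for example e2, e1, e3 fails at step 3: e3 read() → 4 is not legal there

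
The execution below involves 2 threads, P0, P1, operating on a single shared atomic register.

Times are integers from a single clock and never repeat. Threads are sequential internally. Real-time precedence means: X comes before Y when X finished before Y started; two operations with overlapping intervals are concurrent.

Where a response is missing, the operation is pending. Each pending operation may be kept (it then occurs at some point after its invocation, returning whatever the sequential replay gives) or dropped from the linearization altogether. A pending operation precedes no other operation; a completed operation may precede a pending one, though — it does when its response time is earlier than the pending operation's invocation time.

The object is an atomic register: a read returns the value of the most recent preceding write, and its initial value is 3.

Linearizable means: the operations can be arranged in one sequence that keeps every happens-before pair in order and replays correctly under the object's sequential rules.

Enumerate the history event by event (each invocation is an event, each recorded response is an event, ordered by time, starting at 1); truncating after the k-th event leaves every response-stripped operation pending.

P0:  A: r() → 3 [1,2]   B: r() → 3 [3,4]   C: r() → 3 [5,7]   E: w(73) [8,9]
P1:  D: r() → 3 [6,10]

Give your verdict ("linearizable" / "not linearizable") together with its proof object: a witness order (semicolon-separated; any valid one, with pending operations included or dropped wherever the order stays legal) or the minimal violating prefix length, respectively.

linearizable — witness: A; B; C; D; E

step 1: A r() → 3 — value 3
step 2: B r() → 3 — value 3
step 3: C r() → 3 — value 3
step 4: D r() → 3 — value 3
step 5: E w(73) — value 73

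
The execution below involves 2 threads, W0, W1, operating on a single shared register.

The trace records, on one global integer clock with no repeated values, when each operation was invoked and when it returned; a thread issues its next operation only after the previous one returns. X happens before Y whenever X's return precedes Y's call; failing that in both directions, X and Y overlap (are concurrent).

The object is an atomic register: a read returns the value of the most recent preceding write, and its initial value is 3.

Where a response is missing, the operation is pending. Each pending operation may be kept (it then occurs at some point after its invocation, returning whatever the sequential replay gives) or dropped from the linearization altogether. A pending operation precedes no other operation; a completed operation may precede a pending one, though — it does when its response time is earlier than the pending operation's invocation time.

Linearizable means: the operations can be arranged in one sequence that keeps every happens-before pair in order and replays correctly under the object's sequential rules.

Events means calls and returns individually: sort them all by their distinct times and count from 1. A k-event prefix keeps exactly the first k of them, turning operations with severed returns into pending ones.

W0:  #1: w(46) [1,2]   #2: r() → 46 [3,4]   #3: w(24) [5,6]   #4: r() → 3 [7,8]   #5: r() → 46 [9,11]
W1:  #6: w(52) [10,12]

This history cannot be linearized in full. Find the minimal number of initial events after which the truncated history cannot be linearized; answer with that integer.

8

events 1..7 are linearizable, e.g. via #1, #2, #3:
1. #1 w(46), leaving value 46
2. #2 r() → 46, leaving value 46
3. #3 w(24), leaving value 24
at event 8 (#4's time-8 response) nothing linearizes any more
sample order #1, #2, #3, #4 stalls at step 4 — #4 r() → 3 has no legal effect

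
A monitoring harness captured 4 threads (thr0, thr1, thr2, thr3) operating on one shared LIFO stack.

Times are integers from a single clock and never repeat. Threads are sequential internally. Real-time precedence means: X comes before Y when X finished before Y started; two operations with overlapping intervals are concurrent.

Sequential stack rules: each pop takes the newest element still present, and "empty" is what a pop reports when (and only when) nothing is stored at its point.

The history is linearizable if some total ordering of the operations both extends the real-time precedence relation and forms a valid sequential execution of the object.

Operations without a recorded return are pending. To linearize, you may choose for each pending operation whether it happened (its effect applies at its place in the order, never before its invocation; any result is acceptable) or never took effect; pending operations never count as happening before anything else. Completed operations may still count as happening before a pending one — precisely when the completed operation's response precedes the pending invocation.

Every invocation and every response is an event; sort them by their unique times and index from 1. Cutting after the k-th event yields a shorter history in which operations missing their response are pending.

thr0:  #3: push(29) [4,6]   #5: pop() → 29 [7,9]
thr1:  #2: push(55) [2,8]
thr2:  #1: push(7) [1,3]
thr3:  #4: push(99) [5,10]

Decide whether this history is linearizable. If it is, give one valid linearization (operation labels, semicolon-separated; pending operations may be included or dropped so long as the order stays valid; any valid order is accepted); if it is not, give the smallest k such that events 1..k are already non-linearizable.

linearizable — witness: #1; #2; #3; #5; #4

after step 1 (#1 push(7)): stack <7>
after step 2 (#2 push(55)): stack <7,55>
after step 3 (#3 push(29)): stack <7,55,29>
after step 4 (#5 pop() → 29): stack <7,55>
after step 5 (#4 push(99)): stack <7,55,99>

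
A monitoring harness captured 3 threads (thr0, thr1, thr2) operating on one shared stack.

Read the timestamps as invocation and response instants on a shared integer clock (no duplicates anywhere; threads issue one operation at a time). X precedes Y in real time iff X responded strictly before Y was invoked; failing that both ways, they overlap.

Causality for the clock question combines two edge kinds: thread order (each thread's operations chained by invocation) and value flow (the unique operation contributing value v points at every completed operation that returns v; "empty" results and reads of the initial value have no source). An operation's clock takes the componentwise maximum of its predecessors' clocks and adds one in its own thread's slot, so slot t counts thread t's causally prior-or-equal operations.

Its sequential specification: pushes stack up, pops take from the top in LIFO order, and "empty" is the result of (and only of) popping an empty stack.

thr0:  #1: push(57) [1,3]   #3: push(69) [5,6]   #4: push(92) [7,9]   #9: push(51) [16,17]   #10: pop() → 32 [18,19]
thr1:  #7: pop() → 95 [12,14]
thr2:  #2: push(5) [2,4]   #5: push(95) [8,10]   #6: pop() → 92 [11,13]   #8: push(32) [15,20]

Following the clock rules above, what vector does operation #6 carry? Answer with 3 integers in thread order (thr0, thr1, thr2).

no predecessors for #2 (invoked 2): thr2 increments from zero → (0, 0, 1)
no predecessors for #1 (invoked 1): thr0 increments from zero → (1, 0, 0)
VC(#5, invoked at 8): max of VC(#2)=(0, 0, 1), then +1 on thread thr2 → (0, 0, 2)
VC(#3, invoked at 5): max of VC(#1)=(1, 0, 0), then +1 on thread thr0 → (2, 0, 0)
VC(#7, invoked at 12): max of VC(#5)=(0, 0, 2), then +1 on thread thr1 → (0, 1, 2)
VC(#4, invoked at 7): max of VC(#3)=(2, 0, 0), then +1 on thread thr0 → (3, 0, 0)
VC(#9, invoked at 16): max of VC(#4)=(3, 0, 0), then +1 on thread thr0 → (4, 0, 0)
VC(#6, invoked at 11): max of VC(#4)=(3, 0, 0), VC(#5)=(0, 0, 2), then +1 on thread thr2 → (3, 0, 3)
VC(#8, invoked at 15): max of VC(#6)=(3, 0, 3), then +1 on thread thr2 → (3, 0, 4)
VC(#10, invoked at 18): max of VC(#8)=(3, 0, 4), VC(#9)=(4, 0, 0), then +1 on thread thr0 → (5, 0, 4)
target: VC(#6) = (3, 0, 3)

(3, 0, 3)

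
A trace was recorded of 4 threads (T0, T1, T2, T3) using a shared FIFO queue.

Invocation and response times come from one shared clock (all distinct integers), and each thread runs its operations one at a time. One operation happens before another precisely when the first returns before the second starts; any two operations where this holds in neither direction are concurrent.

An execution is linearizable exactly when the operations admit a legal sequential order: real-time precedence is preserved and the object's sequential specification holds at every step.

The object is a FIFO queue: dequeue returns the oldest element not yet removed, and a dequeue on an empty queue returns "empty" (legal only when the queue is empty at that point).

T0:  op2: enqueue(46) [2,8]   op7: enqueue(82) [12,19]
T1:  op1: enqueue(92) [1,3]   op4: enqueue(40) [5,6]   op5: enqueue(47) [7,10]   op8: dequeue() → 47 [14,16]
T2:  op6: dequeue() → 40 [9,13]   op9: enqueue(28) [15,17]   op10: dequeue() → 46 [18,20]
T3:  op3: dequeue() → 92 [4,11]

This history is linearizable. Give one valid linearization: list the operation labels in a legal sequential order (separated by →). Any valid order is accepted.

after step 1 (op1 enqueue(92)): queue <92>
after step 2 (op3 dequeue() → 92): queue <>
after step 3 (op4 enqueue(40)): queue <40>
after step 4 (op5 enqueue(47)): queue <40,47>
after step 5 (op2 enqueue(46)): queue <40,47,46>
after step 6 (op6 dequeue() → 40): queue <47,46>
after step 7 (op7 enqueue(82)): queue <47,46,82>
after step 8 (op8 dequeue() → 47): queue <46,82>
after step 9 (op9 enqueue(28)): queue <46,82,28>
after step 10 (op10 dequeue() → 46): queue <82,28>

op1 → op3 → op4 → op5 → op2 → op6 → op7 → op8 → op9 → op10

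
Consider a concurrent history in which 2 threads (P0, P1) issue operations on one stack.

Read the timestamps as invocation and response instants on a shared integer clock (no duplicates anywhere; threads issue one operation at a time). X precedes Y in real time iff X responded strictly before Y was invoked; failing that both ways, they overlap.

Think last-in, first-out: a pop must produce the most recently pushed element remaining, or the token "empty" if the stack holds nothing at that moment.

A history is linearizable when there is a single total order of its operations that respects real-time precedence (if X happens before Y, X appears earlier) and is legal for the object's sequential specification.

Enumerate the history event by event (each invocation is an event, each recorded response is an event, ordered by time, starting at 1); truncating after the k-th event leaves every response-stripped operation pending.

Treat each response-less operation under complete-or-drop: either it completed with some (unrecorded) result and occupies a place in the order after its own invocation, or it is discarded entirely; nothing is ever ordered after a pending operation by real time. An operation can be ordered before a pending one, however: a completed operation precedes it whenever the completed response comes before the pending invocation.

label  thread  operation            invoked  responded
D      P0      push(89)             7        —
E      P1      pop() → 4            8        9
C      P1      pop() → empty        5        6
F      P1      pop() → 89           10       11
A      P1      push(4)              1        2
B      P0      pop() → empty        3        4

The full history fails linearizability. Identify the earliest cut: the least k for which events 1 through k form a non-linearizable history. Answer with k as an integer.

events 1..3 are still linearizable — one witness is A:
after step 1 (A push(4)): stack <4>
with event 4 included (B responding at time 4), all real-time-consistent orders fail
sample order A, B stalls at step 2 — B pop() → empty has no legal effect

4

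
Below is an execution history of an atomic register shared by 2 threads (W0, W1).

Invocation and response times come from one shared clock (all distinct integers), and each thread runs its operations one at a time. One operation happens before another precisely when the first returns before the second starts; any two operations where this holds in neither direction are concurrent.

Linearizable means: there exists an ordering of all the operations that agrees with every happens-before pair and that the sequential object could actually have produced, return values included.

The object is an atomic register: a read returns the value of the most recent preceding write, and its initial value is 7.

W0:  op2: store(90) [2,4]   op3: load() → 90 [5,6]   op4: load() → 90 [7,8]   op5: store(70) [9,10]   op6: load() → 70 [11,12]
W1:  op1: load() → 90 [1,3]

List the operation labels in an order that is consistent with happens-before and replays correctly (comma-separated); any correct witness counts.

op2, op1, op3, op4, op5, op6

1. op2 store(90), leaving value 90
2. op1 load() → 90, leaving value 90
3. op3 load() → 90, leaving value 90
4. op4 load() → 90, leaving value 90
5. op5 store(70), leaving value 70
6. op6 load() → 70, leaving value 70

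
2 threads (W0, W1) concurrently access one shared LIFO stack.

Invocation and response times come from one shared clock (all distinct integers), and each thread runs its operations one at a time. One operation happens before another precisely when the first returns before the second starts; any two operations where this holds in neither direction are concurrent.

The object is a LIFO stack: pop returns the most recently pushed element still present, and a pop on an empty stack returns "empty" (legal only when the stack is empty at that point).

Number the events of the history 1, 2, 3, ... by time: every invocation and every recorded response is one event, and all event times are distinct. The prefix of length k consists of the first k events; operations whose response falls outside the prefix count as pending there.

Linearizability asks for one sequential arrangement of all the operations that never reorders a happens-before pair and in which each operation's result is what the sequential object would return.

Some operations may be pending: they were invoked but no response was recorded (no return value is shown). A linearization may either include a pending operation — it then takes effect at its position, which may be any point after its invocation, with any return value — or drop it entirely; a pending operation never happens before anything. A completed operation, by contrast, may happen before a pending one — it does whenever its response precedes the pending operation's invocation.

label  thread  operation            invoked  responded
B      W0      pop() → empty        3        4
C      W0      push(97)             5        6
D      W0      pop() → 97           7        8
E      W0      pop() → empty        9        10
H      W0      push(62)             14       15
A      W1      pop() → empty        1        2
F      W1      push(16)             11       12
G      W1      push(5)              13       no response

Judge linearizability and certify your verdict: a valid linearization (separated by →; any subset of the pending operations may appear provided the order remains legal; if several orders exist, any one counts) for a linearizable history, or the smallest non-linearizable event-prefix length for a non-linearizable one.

1. A pop() → empty, leaving stack <>
2. B pop() → empty, leaving stack <>
3. C push(97), leaving stack <97>
4. D pop() → 97, leaving stack <>
5. E pop() → empty, leaving stack <>
6. F push(16), leaving stack <16>
7. G push(5) (pending, included), leaving stack <16,5>
8. H push(62), leaving stack <16,5,62>

linearizable — witness: A → B → C → D → E → F → G → H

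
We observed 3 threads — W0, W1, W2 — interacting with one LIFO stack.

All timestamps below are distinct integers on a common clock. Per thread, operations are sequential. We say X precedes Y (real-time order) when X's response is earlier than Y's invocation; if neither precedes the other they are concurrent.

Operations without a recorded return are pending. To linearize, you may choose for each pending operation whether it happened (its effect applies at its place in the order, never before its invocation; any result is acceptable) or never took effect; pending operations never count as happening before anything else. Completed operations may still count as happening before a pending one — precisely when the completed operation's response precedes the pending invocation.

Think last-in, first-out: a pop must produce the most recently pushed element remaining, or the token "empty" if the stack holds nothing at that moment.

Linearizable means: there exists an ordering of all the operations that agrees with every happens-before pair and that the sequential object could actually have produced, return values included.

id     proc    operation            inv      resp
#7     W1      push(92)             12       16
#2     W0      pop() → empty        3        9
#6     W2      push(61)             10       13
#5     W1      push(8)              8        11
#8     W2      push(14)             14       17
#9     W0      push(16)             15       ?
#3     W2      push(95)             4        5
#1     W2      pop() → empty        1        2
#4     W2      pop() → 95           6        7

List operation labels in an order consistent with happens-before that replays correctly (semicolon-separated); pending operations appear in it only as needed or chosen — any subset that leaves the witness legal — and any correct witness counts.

#1; #2; #3; #4; #5; #6; #7; #8

1. #1 pop() → empty, leaving stack <>
2. #2 pop() → empty, leaving stack <>
3. #3 push(95), leaving stack <95>
4. #4 pop() → 95, leaving stack <>
5. #5 push(8), leaving stack <8>
6. #6 push(61), leaving stack <8,61>
7. #7 push(92), leaving stack <8,61,92>
8. #8 push(14), leaving stack <8,61,92,14>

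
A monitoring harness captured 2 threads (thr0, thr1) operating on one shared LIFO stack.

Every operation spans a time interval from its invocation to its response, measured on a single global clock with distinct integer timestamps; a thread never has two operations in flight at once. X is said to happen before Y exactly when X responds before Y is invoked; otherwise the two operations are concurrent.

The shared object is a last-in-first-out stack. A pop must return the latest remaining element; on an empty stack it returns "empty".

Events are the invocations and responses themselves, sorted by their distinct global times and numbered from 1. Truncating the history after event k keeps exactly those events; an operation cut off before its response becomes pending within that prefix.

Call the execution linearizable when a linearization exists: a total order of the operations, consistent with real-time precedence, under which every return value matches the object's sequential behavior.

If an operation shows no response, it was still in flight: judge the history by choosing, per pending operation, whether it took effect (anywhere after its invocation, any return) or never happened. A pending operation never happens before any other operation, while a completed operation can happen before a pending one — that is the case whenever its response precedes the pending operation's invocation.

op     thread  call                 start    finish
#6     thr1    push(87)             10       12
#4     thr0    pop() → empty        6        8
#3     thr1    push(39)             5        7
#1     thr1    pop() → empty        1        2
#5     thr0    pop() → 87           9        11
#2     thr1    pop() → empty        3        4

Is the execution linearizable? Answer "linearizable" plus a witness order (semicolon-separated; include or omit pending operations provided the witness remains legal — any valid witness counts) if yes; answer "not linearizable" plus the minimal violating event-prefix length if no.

linearizable — witness: #1; #2; #4; #3; #6; #5

after step 1 (#1 pop() → empty): stack <>
after step 2 (#2 pop() → empty): stack <>
after step 3 (#4 pop() → empty): stack <>
after step 4 (#3 push(39)): stack <39>
after step 5 (#6 push(87)): stack <39,87>
after step 6 (#5 pop() → 87): stack <39>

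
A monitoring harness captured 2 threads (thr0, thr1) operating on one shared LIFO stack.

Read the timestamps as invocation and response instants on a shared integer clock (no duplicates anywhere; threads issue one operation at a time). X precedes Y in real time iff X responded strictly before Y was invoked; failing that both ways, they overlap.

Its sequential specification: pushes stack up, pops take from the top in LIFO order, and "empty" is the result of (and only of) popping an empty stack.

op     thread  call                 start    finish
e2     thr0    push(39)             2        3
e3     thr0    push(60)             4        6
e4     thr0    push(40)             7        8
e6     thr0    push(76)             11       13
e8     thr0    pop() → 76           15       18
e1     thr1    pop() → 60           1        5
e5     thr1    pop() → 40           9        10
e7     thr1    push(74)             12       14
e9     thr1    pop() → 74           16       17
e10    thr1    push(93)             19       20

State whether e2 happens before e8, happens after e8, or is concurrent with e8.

before

e2 spans [2,3], e8 spans [15,18]
resp(e2)=3 < inv(e8)=15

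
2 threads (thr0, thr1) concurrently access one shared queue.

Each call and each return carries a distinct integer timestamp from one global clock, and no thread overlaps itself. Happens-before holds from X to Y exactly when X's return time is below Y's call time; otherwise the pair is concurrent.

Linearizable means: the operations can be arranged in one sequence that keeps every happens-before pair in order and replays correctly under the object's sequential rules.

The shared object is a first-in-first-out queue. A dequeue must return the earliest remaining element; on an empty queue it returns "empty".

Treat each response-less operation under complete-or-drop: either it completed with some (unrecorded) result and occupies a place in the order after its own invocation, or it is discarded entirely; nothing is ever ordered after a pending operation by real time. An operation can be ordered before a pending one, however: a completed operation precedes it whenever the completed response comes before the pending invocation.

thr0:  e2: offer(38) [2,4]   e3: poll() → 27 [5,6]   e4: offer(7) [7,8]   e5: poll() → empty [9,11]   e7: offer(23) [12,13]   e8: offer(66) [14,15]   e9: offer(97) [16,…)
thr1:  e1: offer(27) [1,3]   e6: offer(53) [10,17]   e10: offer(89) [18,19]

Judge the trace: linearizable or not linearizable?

prefix check: 1..10 passes, 1..11 fails once e5's time-11 response joins
all 2 real-time-respecting orders fail — 5 completed queue operations, no legal replay
include/drop combinations of the 1 pending operation (e6) were all tried; none helps
e.g. e1, e2, e3, e4, e5 (pending dropped): illegal at step 5, since e5 poll() → empty cannot apply there
e.g. e2, e1, e3, e4, e5 (pending dropped): illegal at step 3, since e3 poll() → 27 cannot apply there

not linearizable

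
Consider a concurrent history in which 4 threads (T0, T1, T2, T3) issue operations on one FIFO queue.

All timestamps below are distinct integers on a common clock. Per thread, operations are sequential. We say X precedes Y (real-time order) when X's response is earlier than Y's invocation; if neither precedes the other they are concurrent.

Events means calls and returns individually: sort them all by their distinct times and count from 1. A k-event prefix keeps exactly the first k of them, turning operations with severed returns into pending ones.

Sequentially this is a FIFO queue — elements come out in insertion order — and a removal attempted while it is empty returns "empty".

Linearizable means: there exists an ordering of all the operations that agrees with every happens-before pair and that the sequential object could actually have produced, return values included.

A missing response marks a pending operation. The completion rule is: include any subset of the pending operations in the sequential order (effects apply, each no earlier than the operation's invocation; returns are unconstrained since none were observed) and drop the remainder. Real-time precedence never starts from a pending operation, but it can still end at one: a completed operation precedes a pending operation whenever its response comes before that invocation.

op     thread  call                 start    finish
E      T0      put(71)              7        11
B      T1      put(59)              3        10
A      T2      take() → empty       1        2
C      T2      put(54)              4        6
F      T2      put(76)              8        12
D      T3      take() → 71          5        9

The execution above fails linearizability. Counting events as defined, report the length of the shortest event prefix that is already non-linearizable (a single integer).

9

events 1..8 are still linearizable — one witness is A, B, C:
1. A take() → empty, leaving queue <>
2. B put(59) (pending, included), leaving queue <59>
3. C put(54), leaving queue <59,54>
adding event 9 (D responds at 9) leaves no legal real-time order
include/drop combinations of the 3 pending operations (B, E, F) were all tried; none helps
take A, C, D (pending dropped): step 3 already fails, because D take() → 71 cannot occur there
take A, D, C (pending dropped): step 2 already fails, because D take() → 71 cannot occur there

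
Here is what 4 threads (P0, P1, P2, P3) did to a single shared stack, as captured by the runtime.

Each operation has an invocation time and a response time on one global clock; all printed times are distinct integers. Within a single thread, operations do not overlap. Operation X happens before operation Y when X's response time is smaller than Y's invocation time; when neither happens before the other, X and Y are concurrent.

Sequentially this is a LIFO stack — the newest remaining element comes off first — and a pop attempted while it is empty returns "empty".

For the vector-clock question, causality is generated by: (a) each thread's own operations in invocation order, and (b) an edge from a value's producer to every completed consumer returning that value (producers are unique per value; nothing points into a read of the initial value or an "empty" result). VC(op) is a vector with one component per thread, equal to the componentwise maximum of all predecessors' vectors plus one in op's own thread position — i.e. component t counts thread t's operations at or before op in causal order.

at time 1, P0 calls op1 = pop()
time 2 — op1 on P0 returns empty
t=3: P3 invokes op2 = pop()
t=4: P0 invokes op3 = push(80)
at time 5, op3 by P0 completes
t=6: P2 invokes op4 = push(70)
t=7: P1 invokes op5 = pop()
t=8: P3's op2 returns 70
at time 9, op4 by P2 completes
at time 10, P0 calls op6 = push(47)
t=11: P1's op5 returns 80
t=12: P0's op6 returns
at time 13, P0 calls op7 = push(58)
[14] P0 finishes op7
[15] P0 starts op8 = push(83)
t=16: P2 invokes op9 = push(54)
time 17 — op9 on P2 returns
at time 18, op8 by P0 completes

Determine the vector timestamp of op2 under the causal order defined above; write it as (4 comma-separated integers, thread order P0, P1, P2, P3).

(0, 0, 1, 1)

VC(op4, invoked at 6): no causal predecessors; +1 on P2 → (0, 0, 1, 0)
VC(op1, invoked at 1): no causal predecessors; +1 on P0 → (1, 0, 0, 0)
op2, invoked 3, takes VC(op4)=(0, 0, 1, 0) under max, adds 1 for P3 → (0, 0, 1, 1)
op9, invoked 16, takes VC(op4)=(0, 0, 1, 0) under max, adds 1 for P2 → (0, 0, 2, 0)
op3, invoked 4, takes VC(op1)=(1, 0, 0, 0) under max, adds 1 for P0 → (2, 0, 0, 0)
op5, invoked 7, takes VC(op3)=(2, 0, 0, 0) under max, adds 1 for P1 → (2, 1, 0, 0)
op6, invoked 10, takes VC(op3)=(2, 0, 0, 0) under max, adds 1 for P0 → (3, 0, 0, 0)
op7, invoked 13, takes VC(op6)=(3, 0, 0, 0) under max, adds 1 for P0 → (4, 0, 0, 0)
op8, invoked 15, takes VC(op7)=(4, 0, 0, 0) under max, adds 1 for P0 → (5, 0, 0, 0)
target: VC(op2) = (0, 0, 1, 1)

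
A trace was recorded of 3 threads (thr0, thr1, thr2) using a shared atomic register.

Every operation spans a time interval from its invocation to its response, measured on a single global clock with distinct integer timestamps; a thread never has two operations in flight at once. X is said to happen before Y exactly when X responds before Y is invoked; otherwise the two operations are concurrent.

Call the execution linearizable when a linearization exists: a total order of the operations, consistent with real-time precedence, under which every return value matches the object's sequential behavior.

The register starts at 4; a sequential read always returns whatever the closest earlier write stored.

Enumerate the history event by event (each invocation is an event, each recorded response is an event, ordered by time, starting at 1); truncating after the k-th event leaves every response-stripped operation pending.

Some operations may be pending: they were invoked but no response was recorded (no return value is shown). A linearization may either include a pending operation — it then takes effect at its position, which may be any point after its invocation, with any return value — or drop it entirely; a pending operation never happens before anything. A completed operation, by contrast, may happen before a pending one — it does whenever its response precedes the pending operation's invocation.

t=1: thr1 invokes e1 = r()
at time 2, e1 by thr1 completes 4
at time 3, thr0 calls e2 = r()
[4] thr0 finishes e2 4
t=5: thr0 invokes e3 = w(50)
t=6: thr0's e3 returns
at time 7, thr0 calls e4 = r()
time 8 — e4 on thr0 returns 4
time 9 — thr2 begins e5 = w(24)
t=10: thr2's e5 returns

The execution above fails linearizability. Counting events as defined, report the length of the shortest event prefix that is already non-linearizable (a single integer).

8

events 1..7 are linearizable, e.g. via e1, e2, e3:
after step 1 (e1 r() → 4): value 4
after step 2 (e2 r() → 4): value 4
after step 3 (e3 w(50)): value 50
include event 8 — e4 responding at 8 — and every candidate order breaks
one such order, e1, e2, e3, e4, breaks at step 4 where e4 r() → 4 is illegal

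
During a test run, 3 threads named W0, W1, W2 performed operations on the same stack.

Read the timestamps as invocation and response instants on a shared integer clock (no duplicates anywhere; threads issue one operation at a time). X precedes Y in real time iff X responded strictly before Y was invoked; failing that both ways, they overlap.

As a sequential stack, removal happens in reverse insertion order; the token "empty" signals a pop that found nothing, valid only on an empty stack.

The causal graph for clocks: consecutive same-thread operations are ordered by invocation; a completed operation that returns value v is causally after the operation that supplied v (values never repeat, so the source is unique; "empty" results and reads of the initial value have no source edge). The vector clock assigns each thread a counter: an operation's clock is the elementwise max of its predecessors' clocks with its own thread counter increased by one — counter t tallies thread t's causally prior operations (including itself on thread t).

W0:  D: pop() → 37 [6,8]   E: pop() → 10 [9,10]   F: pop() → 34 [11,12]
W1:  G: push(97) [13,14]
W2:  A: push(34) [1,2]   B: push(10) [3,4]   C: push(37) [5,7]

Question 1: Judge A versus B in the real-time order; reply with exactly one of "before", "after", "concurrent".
A spans [1,2], B spans [3,4]
resp(A)=2 < inv(B)=3

before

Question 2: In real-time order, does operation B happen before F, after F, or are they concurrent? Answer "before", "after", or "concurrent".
B spans [3,4], F spans [11,12]
resp(B)=4 < inv(F)=11

before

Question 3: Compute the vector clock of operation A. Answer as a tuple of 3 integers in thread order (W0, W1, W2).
VC(A, invoked at 1): no causal predecessors; +1 on W2 → (0, 0, 1)
VC(G, invoked at 13): no causal predecessors; +1 on W1 → (0, 1, 0)
from VC(A)=(0, 0, 1), B (invoked 3) maxes components and bumps W2 → (0, 0, 2)
from VC(B)=(0, 0, 2), C (invoked 5) maxes components and bumps W2 → (0, 0, 3)
from VC(C)=(0, 0, 3), D (invoked 6) maxes components and bumps W0 → (1, 0, 3)
from VC(B)=(0, 0, 2), VC(D)=(1, 0, 3), E (invoked 9) maxes components and bumps W0 → (2, 0, 3)
from VC(A)=(0, 0, 1), VC(E)=(2, 0, 3), F (invoked 11) maxes components and bumps W0 → (3, 0, 3)
target: VC(A) = (0, 0, 1)

(0, 0, 1)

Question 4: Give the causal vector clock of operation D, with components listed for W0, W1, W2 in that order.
A (invocation 1): nothing precedes it; W2's component alone gives (0, 0, 1)
G (invocation 13): nothing precedes it; W1's component alone gives (0, 1, 0)
invoked at 3, B merges VC(A)=(0, 0, 1) and bumps W2's slot → (0, 0, 2)
invoked at 5, C merges VC(B)=(0, 0, 2) and bumps W2's slot → (0, 0, 3)
invoked at 6, D merges VC(C)=(0, 0, 3) and bumps W0's slot → (1, 0, 3)
invoked at 9, E merges VC(B)=(0, 0, 2), VC(D)=(1, 0, 3) and bumps W0's slot → (2, 0, 3)
invoked at 11, F merges VC(A)=(0, 0, 1), VC(E)=(2, 0, 3) and bumps W0's slot → (3, 0, 3)
target: VC(D) = (1, 0, 3)

(1, 0, 3)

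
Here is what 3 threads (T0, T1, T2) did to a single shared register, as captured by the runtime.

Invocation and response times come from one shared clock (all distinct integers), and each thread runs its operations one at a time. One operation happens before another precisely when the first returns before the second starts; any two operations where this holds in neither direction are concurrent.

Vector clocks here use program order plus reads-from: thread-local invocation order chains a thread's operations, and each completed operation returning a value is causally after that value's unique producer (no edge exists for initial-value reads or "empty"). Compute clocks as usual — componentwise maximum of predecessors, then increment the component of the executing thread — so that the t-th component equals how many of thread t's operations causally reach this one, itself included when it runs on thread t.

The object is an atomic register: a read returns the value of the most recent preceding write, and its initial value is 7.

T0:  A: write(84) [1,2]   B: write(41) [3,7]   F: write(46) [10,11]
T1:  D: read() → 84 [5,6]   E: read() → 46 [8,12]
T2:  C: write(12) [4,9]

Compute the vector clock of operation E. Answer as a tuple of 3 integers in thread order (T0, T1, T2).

invoked at 4, C has no predecessors; its own T2 bump gives (0, 0, 1)
invoked at 1, A has no predecessors; its own T0 bump gives (1, 0, 0)
from VC(A)=(1, 0, 0), D (invoked 5) maxes components and bumps T1 → (1, 1, 0)
from VC(A)=(1, 0, 0), B (invoked 3) maxes components and bumps T0 → (2, 0, 0)
from VC(B)=(2, 0, 0), F (invoked 10) maxes components and bumps T0 → (3, 0, 0)
from VC(D)=(1, 1, 0), VC(F)=(3, 0, 0), E (invoked 8) maxes components and bumps T1 → (3, 2, 0)
target: VC(E) = (3, 2, 0)

(3, 2, 0)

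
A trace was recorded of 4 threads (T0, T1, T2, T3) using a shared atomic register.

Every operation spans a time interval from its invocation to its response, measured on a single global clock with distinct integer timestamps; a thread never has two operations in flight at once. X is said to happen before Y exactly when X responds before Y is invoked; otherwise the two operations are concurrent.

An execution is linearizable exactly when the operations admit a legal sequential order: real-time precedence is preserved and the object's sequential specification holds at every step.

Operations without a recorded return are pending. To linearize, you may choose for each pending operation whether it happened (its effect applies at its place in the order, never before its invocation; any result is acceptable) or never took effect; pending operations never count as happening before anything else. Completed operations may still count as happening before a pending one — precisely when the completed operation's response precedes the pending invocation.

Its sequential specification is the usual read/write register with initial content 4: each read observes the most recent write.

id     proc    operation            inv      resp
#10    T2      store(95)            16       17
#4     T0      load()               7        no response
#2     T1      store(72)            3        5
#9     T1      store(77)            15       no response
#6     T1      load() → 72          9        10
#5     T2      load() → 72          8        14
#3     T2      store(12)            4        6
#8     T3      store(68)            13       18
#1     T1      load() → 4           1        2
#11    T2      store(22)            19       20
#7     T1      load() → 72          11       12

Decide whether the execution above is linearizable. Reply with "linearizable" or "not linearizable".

one valid linearization: #1, #3, #2, #4, #5, #6, #7, #8, #9, #10, #11
step 1: #1 load() → 4 — value 4
step 2: #3 store(12) — value 12
step 3: #2 store(72) — value 72
step 4: #4 load() (pending, included) — value 72
step 5: #5 load() → 72 — value 72
step 6: #6 load() → 72 — value 72
step 7: #7 load() → 72 — value 72
step 8: #8 store(68) — value 68
step 9: #9 store(77) (pending, included) — value 77
step 10: #10 store(95) — value 95
step 11: #11 store(22) — value 22

linearizable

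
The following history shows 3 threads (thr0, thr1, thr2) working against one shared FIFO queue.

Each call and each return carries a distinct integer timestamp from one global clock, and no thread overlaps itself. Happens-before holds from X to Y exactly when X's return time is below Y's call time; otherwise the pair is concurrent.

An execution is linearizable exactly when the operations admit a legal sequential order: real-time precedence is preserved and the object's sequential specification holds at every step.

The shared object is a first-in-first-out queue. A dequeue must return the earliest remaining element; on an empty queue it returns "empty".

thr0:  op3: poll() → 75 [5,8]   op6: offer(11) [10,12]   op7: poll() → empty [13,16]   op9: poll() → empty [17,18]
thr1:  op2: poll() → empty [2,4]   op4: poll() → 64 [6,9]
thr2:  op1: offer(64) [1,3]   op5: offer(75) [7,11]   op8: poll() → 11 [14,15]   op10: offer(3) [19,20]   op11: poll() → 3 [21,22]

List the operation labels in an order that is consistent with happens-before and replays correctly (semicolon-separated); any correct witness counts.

1. op2 poll() → empty, leaving queue <>
2. op1 offer(64), leaving queue <64>
3. op4 poll() → 64, leaving queue <>
4. op5 offer(75), leaving queue <75>
5. op3 poll() → 75, leaving queue <>
6. op6 offer(11), leaving queue <11>
7. op8 poll() → 11, leaving queue <>
8. op7 poll() → empty, leaving queue <>
9. op9 poll() → empty, leaving queue <>
10. op10 offer(3), leaving queue <3>
11. op11 poll() → 3, leaving queue <>

op2; op1; op4; op5; op3; op6; op8; op7; op9; op10; op11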